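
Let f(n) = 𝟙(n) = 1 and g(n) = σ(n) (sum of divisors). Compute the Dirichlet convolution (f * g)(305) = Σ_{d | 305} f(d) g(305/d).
(𝟙 * σ)(305) = 441

Divisors of 305: [1, 5, 61, 305]. For each d | 305:
  d = 1: 𝟙(1) · σ(305/1) = 1 · 372 = 372
  d = 5: 𝟙(5) · σ(305/5) = 1 · 62 = 62
  d = 61: 𝟙(61) · σ(305/61) = 1 · 6 = 6
  d = 305: 𝟙(305) · σ(305/305) = 1 · 1 = 1
Summing: (𝟙 * σ)(305) = 372 + 62 + 6 + 1 = 441.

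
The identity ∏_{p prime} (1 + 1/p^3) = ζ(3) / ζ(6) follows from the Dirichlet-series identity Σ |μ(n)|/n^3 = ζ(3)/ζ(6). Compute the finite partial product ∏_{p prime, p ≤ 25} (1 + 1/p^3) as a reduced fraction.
∏ = 16117288424681472/13642976755448975

The primes p ≤ 25 are [2, 3, 5, 7, 11, 13, 17, 19, 23]. For each, (1 + 1/p^3) = (p^3 + 1)/p^3. Multiplying these fractions over p ∈ [2, 3, 5, 7, 11, 13, 17, 19, 23] gives 16117288424681472/13642976755448975. (In the limit P → ∞ this tends to ζ(3)/ζ(6).)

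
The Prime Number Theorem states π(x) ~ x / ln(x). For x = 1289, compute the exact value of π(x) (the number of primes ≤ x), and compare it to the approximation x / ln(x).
π(1289) = 209;  x/ln(x) ≈ 179.99;  relative error ≈ 13.88%.

Directly count primes up to 1289: π(1289) = 209. The PNT approximation gives 1289/ln(1289) ≈ 1289/7.16162 ≈ 179.99. Relative error (π(x) − x/ln(x)) / π(x) ≈ 13.88%; the approximation is known to undercount slightly (Li(x) is a better estimate).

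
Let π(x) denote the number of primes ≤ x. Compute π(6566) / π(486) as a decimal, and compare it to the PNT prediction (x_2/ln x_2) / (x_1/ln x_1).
π(6566)/π(486) = 848/92 ≈ 9.2174;  PNT prediction ≈ 9.5086.

π(486) = 92 and π(6566) = 848, so π(6566)/π(486) ≈ 9.2174. The PNT-predicted ratio is (6566/ln(6566)) / (486/ln(486)) ≈ 9.5086. The two agree to within a few percent, as expected.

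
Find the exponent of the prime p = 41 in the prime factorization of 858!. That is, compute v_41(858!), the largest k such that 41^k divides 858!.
v_41(858!) = 20

Legendre's formula: v_p(n!) = Σ_{k ≥ 1} ⌊n / p^k⌋. For p = 41, n = 858, the terms are:
  ⌊858/41^1⌋ = ⌊858/41⌋ = 20
(the next term ⌊858/41^2⌋ = 0, terminating the sum). Summing: v_41(858!) = 20 = 20.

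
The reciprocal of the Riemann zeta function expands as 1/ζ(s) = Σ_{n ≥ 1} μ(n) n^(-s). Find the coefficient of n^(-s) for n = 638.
μ(638) = -1

Factor n = 638 = 2 · 11 · 29. μ(n) = 0 if any exponent ≥ 2 (not squarefree); otherwise μ(n) = (−1)^{ω(n)} where ω(n) is the number of distinct prime factors. Applying: μ(638) = -1.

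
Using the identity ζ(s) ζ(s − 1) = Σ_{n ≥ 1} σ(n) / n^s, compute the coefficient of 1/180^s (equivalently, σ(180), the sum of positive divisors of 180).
σ(180) = 546

In the product (Σ m^0/m^s)(Σ k / k^s) = Σ (Σ_{d | n} d) / n^s, the coefficient of 1/n^s is σ(n) = Σ_{d | n} d. For n = 180, divisors are [1, 2, 3, 4, 5, 6, 9, 10, 12, 15, 18, 20, 30, 36, 45, 60, 90, 180]; summing: σ(180) = 546.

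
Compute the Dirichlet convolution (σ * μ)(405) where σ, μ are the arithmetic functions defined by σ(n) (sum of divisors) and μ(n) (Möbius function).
(σ * μ)(405) = 405

Divisors of 405: [1, 3, 5, 9, 15, 27, 45, 81, 135, 405]. For each d | 405:
  d = 1: σ(1) · μ(405/1) = 1 · 0 = 0
  d = 3: σ(3) · μ(405/3) = 4 · 0 = 0
  d = 5: σ(5) · μ(405/5) = 6 · 0 = 0
  d = 9: σ(9) · μ(405/9) = 13 · 0 = 0
  d = 15: σ(15) · μ(405/15) = 24 · 0 = 0
  d = 27: σ(27) · μ(405/27) = 40 · 1 = 40
  d = 45: σ(45) · μ(405/45) = 78 · 0 = 0
  d = 81: σ(81) · μ(405/81) = 121 · -1 = -121
  d = 135: σ(135) · μ(405/135) = 240 · -1 = -240
  d = 405: σ(405) · μ(405/405) = 726 · 1 = 726
Summing: (σ * μ)(405) = 0 + 0 + 0 + 0 + 0 + 40 + 0 + -121 + -240 + 726 = 405.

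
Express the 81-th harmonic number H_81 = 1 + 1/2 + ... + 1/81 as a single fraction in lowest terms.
H_81 = 44031838385838021258243173365847173/8845597978580177157715301537899200

Direct summation: H_81 = 1 + 1/2 + ... + 1/81. The least common denominator is lcm(1, ..., 81) = 97301577764381948734868316916891200; over this denominator the numerator is 97301577764381948734868316916891200 + 48650788882190974367434158458445600 + 32433859254793982911622772305630400 + 24325394441095487183717079229222800 + 19460315552876389746973663383378240 + 16216929627396991455811386152815200 + 13900225394911706962124045273841600 + 12162697220547743591858539614611400 + 10811286418264660970540924101876800 + 9730157776438194873486831691689120 + 8845597978580177157715301537899200 + 8108464813698495727905693076407600 + 7484736751106303748836024378222400 + 6950112697455853481062022636920800 + 6486771850958796582324554461126080 + 6081348610273871795929269807305700 + 5723622221434232278521665700993600 + 5405643209132330485270462050938400 + 5121135671809576249203595627204800 + 4865078888219097436743415845844560 + 4633408464970568987374681757947200 + 4422798989290088578857650768949600 + 4230503381060084727602970300734400 + 4054232406849247863952846538203800 + 3892063110575277949394732676675648 + 3742368375553151874418012189111200 + 3603762139421553656846974700625600 + 3475056348727926740531011318460400 + 3355226819461446508098907479892800 + 3243385925479398291162277230563040 + 3138760573044578991447365061835200 + 3040674305136935897964634903652850 + 2948532659526725719238433845966400 + 2861811110717116139260832850496800 + 2780045078982341392424809054768320 + 2702821604566165242635231025469200 + 2629772372010322938780224781537600 + 2560567835904788124601797813602400 + 2494912250368767916278674792740800 + 2432539444109548718371707922922280 + 2373209213765413383777276022363200 + 2316704232485284493687340878973600 + 2262827389869347644996937602718400 + 2211399494645044289428825384474800 + 2162257283652932194108184820375360 + 2115251690530042363801485150367200 + 2070246335412381887975921636529600 + 2027116203424623931976423269101900 + 1985746484987386708874863610548800 + 1946031555287638974697366338337824 + 1907874073811410759507221900331200 + 1871184187776575937209006094555600 + 1835878825743055636506949375790400 + 1801881069710776828423487350312800 + 1769119595716035431543060307579840 + 1737528174363963370265505659230200 + 1707045223936525416401198542401600 + 1677613409730723254049453739946400 + 1649179284142066927709632490116800 + 1621692962739699145581138615281520 + 1595107832202982766145382244539200 + 1569380286522289495723682530917600 + 1544469488323522995791560585982400 + 1520337152568467948982317451826425 + 1496947350221260749767204875644480 + 1474266329763362859619216922983200 + 1452262354692267891565198759953600 + 1430905555358558069630416425248400 + 1410167793686694909200990100244800 + 1390022539491170696212404527384160 + 1370444757244816179364342491787200 + 1351410802283082621317615512734600 + 1332898325539478749792716670094400 + 1314886186005161469390112390768800 + 1297354370191759316464910892225216 + 1280283917952394062300898906801200 + 1263656854082882451102185933985600 + 1247456125184383958139337396370400 + 1231665541321290490314788821732800 + 1216269722054774359185853961461140 + 1201254046473851218948991566875200 = 484350222244218233840674907024318903, so H_81 = 484350222244218233840674907024318903/97301577764381948734868316916891200; reducing by gcd(484350222244218233840674907024318903, 97301577764381948734868316916891200) = 11 gives 44031838385838021258243173365847173/8845597978580177157715301537899200 ≈ 4.97782. (The PNT-adjacent estimate ln(81) + γ ≈ 4.97166 matches within O(1/n).)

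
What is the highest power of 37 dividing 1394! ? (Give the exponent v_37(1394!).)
v_37(1394!) = 38

Legendre's formula: v_p(n!) = Σ_{k ≥ 1} ⌊n / p^k⌋. For p = 37, n = 1394, the terms are:
  ⌊1394/37^1⌋ = ⌊1394/37⌋ = 37
  ⌊1394/37^2⌋ = ⌊1394/1369⌋ = 1
(the next term ⌊1394/37^3⌋ = 0, terminating the sum). Summing: v_37(1394!) = 37 + 1 = 38.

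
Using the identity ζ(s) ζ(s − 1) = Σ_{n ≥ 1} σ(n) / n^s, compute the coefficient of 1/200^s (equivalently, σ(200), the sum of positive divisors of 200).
σ(200) = 465

In the product (Σ m^0/m^s)(Σ k / k^s) = Σ (Σ_{d | n} d) / n^s, the coefficient of 1/n^s is σ(n) = Σ_{d | n} d. For n = 200, divisors are [1, 2, 4, 5, 8, 10, 20, 25, 40, 50, 100, 200]; summing: σ(200) = 465.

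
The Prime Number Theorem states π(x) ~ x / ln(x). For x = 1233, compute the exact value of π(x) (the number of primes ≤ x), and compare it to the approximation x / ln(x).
π(1233) = 202;  x/ln(x) ≈ 173.24;  relative error ≈ 14.24%.

Directly count primes up to 1233: π(1233) = 202. The PNT approximation gives 1233/ln(1233) ≈ 1233/7.11721 ≈ 173.24. Relative error (π(x) − x/ln(x)) / π(x) ≈ 14.24%; the approximation is known to undercount slightly (Li(x) is a better estimate).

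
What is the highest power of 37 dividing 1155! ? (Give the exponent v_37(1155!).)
v_37(1155!) = 31

Legendre's formula: v_p(n!) = Σ_{k ≥ 1} ⌊n / p^k⌋. For p = 37, n = 1155, the terms are:
  ⌊1155/37^1⌋ = ⌊1155/37⌋ = 31
(the next term ⌊1155/37^2⌋ = 0, terminating the sum). Summing: v_37(1155!) = 31 = 31.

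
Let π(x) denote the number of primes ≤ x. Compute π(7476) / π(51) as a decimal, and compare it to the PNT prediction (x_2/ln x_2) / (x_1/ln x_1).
π(7476)/π(51) = 945/15 ≈ 63.0000;  PNT prediction ≈ 64.6182.

π(51) = 15 and π(7476) = 945, so π(7476)/π(51) ≈ 63.0000. The PNT-predicted ratio is (7476/ln(7476)) / (51/ln(51)) ≈ 64.6182. The two agree to within a few percent, as expected.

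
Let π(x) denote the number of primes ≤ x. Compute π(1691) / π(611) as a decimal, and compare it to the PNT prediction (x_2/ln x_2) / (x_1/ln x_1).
π(1691)/π(611) = 263/111 ≈ 2.3694;  PNT prediction ≈ 2.3886.

π(611) = 111 and π(1691) = 263, so π(1691)/π(611) ≈ 2.3694. The PNT-predicted ratio is (1691/ln(1691)) / (611/ln(611)) ≈ 2.3886. The two agree to within a few percent, as expected.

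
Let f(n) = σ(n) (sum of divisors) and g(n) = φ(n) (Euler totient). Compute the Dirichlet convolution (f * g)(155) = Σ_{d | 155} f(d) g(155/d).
(σ * φ)(155) = 620

Divisors of 155: [1, 5, 31, 155]. For each d | 155:
  d = 1: σ(1) · φ(155/1) = 1 · 120 = 120
  d = 5: σ(5) · φ(155/5) = 6 · 30 = 180
  d = 31: σ(31) · φ(155/31) = 32 · 4 = 128
  d = 155: σ(155) · φ(155/155) = 192 · 1 = 192
Summing: (σ * φ)(155) = 120 + 180 + 128 + 192 = 620.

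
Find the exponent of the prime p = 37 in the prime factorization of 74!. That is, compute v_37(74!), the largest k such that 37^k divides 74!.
v_37(74!) = 2

Legendre's formula: v_p(n!) = Σ_{k ≥ 1} ⌊n / p^k⌋. For p = 37, n = 74, the terms are:
  ⌊74/37^1⌋ = ⌊74/37⌋ = 2
(the next term ⌊74/37^2⌋ = 0, terminating the sum). Summing: v_37(74!) = 2 = 2.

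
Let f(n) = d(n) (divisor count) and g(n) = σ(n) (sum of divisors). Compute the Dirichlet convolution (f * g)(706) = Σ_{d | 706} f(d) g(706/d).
(d * σ)(706) = 1780

Divisors of 706: [1, 2, 353, 706]. For each d | 706:
  d = 1: d(1) · σ(706/1) = 1 · 1062 = 1062
  d = 2: d(2) · σ(706/2) = 2 · 354 = 708
  d = 353: d(353) · σ(706/353) = 2 · 3 = 6
  d = 706: d(706) · σ(706/706) = 4 · 1 = 4
Summing: (d * σ)(706) = 1062 + 708 + 6 + 4 = 1780.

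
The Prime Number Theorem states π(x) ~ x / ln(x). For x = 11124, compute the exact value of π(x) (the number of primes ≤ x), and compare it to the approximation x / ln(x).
π(11124) = 1348;  x/ln(x) ≈ 1193.96;  relative error ≈ 11.43%.

Directly count primes up to 11124: π(11124) = 1348. The PNT approximation gives 11124/ln(11124) ≈ 11124/9.31686 ≈ 1193.96. Relative error (π(x) − x/ln(x)) / π(x) ≈ 11.43%; the approximation is known to undercount slightly (Li(x) is a better estimate).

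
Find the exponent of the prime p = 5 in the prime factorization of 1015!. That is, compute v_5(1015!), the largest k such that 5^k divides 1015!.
v_5(1015!) = 252

Legendre's formula: v_p(n!) = Σ_{k ≥ 1} ⌊n / p^k⌋. For p = 5, n = 1015, the terms are:
  ⌊1015/5^1⌋ = ⌊1015/5⌋ = 203
  ⌊1015/5^2⌋ = ⌊1015/25⌋ = 40
  ⌊1015/5^3⌋ = ⌊1015/125⌋ = 8
  ⌊1015/5^4⌋ = ⌊1015/625⌋ = 1
(the next term ⌊1015/5^5⌋ = 0, terminating the sum). Summing: v_5(1015!) = 203 + 40 + 8 + 1 = 252.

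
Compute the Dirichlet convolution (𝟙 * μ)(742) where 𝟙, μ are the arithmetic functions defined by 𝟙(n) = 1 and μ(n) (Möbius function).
(𝟙 * μ)(742) = 0

Divisors of 742: [1, 2, 7, 14, 53, 106, 371, 742]. For each d | 742:
  d = 1: 𝟙(1) · μ(742/1) = 1 · -1 = -1
  d = 2: 𝟙(2) · μ(742/2) = 1 · 1 = 1
  d = 7: 𝟙(7) · μ(742/7) = 1 · 1 = 1
  d = 14: 𝟙(14) · μ(742/14) = 1 · -1 = -1
  d = 53: 𝟙(53) · μ(742/53) = 1 · 1 = 1
  d = 106: 𝟙(106) · μ(742/106) = 1 · -1 = -1
  d = 371: 𝟙(371) · μ(742/371) = 1 · -1 = -1
  d = 742: 𝟙(742) · μ(742/742) = 1 · 1 = 1
Summing: (𝟙 * μ)(742) = -1 + 1 + 1 + -1 + 1 + -1 + -1 + 1 = 0.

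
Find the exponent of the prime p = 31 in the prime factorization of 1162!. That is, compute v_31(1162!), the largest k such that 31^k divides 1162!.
v_31(1162!) = 38

Legendre's formula: v_p(n!) = Σ_{k ≥ 1} ⌊n / p^k⌋. For p = 31, n = 1162, the terms are:
  ⌊1162/31^1⌋ = ⌊1162/31⌋ = 37
  ⌊1162/31^2⌋ = ⌊1162/961⌋ = 1
(the next term ⌊1162/31^3⌋ = 0, terminating the sum). Summing: v_31(1162!) = 37 + 1 = 38.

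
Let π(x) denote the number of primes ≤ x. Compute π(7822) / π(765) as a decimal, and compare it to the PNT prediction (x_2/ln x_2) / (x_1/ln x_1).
π(7822)/π(765) = 988/135 ≈ 7.3185;  PNT prediction ≈ 7.5732.

π(765) = 135 and π(7822) = 988, so π(7822)/π(765) ≈ 7.3185. The PNT-predicted ratio is (7822/ln(7822)) / (765/ln(765)) ≈ 7.5732. The two agree to within a few percent, as expected.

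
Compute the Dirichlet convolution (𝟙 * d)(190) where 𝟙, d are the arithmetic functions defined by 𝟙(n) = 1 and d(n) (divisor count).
(𝟙 * d)(190) = 27

Divisors of 190: [1, 2, 5, 10, 19, 38, 95, 190]. For each d | 190:
  d = 1: 𝟙(1) · d(190/1) = 1 · 8 = 8
  d = 2: 𝟙(2) · d(190/2) = 1 · 4 = 4
  d = 5: 𝟙(5) · d(190/5) = 1 · 4 = 4
  d = 10: 𝟙(10) · d(190/10) = 1 · 2 = 2
  d = 19: 𝟙(19) · d(190/19) = 1 · 4 = 4
  d = 38: 𝟙(38) · d(190/38) = 1 · 2 = 2
  d = 95: 𝟙(95) · d(190/95) = 1 · 2 = 2
  d = 190: 𝟙(190) · d(190/190) = 1 · 1 = 1
Summing: (𝟙 * d)(190) = 8 + 4 + 4 + 2 + 4 + 2 + 2 + 1 = 27.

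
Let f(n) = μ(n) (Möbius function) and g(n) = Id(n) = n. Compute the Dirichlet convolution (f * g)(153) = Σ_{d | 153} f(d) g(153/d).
(μ * Id)(153) = 96

Divisors of 153: [1, 3, 9, 17, 51, 153]. For each d | 153:
  d = 1: μ(1) · Id(153/1) = 1 · 153 = 153
  d = 3: μ(3) · Id(153/3) = -1 · 51 = -51
  d = 9: μ(9) · Id(153/9) = 0 · 17 = 0
  d = 17: μ(17) · Id(153/17) = -1 · 9 = -9
  d = 51: μ(51) · Id(153/51) = 1 · 3 = 3
  d = 153: μ(153) · Id(153/153) = 0 · 1 = 0
Summing: (μ * Id)(153) = 153 + -51 + 0 + -9 + 3 + 0 = 96.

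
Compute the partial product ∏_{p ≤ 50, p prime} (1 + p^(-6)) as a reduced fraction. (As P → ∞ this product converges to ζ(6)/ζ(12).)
∏ = 862155056480201047883460386910418315829132841121015872043175453729006428800800000/847666095717512475523225986389496867701830685289319692004055511811488189213173229

The primes p ≤ 50 are [2, 3, 5, 7, 11, 13, 17, 19, 23, 29, 31, 37, 41, 43, 47]. For each, (1 + 1/p^6) = (p^6 + 1)/p^6. Multiplying these fractions over p ∈ [2, 3, 5, 7, 11, 13, 17, 19, 23, 29, 31, 37, 41, 43, 47] gives 862155056480201047883460386910418315829132841121015872043175453729006428800800000/847666095717512475523225986389496867701830685289319692004055511811488189213173229. (In the limit P → ∞ this tends to ζ(6)/ζ(12).)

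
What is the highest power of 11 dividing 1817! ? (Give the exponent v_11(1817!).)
v_11(1817!) = 181

Legendre's formula: v_p(n!) = Σ_{k ≥ 1} ⌊n / p^k⌋. For p = 11, n = 1817, the terms are:
  ⌊1817/11^1⌋ = ⌊1817/11⌋ = 165
  ⌊1817/11^2⌋ = ⌊1817/121⌋ = 15
  ⌊1817/11^3⌋ = ⌊1817/1331⌋ = 1
(the next term ⌊1817/11^4⌋ = 0, terminating the sum). Summing: v_11(1817!) = 165 + 15 + 1 = 181.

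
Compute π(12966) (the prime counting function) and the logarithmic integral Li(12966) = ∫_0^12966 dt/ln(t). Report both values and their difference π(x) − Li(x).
π(12966) = 1543;  Li(12966) ≈ 1563.52;  π(x) − Li(x) ≈ -20.52.

Direct count of primes ≤ 12966 gives π(12966) = 1543. Numerical evaluation of the logarithmic integral gives Li(12966) ≈ 1563.52. The difference π(x) − Li(x) ≈ -20.52 is typically negative for small/moderate x (Li(x) overestimates), though Littlewood's theorem shows this sign changes infinitely often.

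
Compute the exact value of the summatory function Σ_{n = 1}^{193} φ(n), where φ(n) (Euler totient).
Σ_{n ≤ 193} φ(n) = 11422

Compute φ(n) for each 1 ≤ n ≤ 193: φ(1) = 1, φ(2) = 1, φ(3) = 2, φ(4) = 2, φ(5) = 4, φ(6) = 2, φ(7) = 6, φ(8) = 4, φ(9) = 6, φ(10) = 4, φ(11) = 10, φ(12) = 4, φ(13) = 12, φ(14) = 6, φ(15) = 8, φ(16) = 8, φ(17) = 16, φ(18) = 6, φ(19) = 18, φ(20) = 8, φ(21) = 12, φ(22) = 10, φ(23) = 22, φ(24) = 8, φ(25) = 20, φ(26) = 12, φ(27) = 18, φ(28) = 12, φ(29) = 28, φ(30) = 8, φ(31) = 30, φ(32) = 16, φ(33) = 20, φ(34) = 16, φ(35) = 24, φ(36) = 12, φ(37) = 36, φ(38) = 18, φ(39) = 24, φ(40) = 16, φ(41) = 40, φ(42) = 12, φ(43) = 42, φ(44) = 20, φ(45) = 24, φ(46) = 22, φ(47) = 46, φ(48) = 16, φ(49) = 42, φ(50) = 20, φ(51) = 32, φ(52) = 24, φ(53) = 52, φ(54) = 18, φ(55) = 40, φ(56) = 24, φ(57) = 36, φ(58) = 28, φ(59) = 58, φ(60) = 16, φ(61) = 60, φ(62) = 30, φ(63) = 36, φ(64) = 32, φ(65) = 48, φ(66) = 20, φ(67) = 66, φ(68) = 32, φ(69) = 44, φ(70) = 24, φ(71) = 70, φ(72) = 24, φ(73) = 72, φ(74) = 36, φ(75) = 40, φ(76) = 36, φ(77) = 60, φ(78) = 24, φ(79) = 78, φ(80) = 32, φ(81) = 54, φ(82) = 40, φ(83) = 82, φ(84) = 24, φ(85) = 64, φ(86) = 42, φ(87) = 56, φ(88) = 40, φ(89) = 88, φ(90) = 24, φ(91) = 72, φ(92) = 44, φ(93) = 60, φ(94) = 46, φ(95) = 72, φ(96) = 32, φ(97) = 96, φ(98) = 42, φ(99) = 60, φ(100) = 40, φ(101) = 100, φ(102) = 32, φ(103) = 102, φ(104) = 48, φ(105) = 48, φ(106) = 52, φ(107) = 106, φ(108) = 36, φ(109) = 108, φ(110) = 40, φ(111) = 72, φ(112) = 48, φ(113) = 112, φ(114) = 36, φ(115) = 88, φ(116) = 56, φ(117) = 72, φ(118) = 58, φ(119) = 96, φ(120) = 32, φ(121) = 110, φ(122) = 60, φ(123) = 80, φ(124) = 60, φ(125) = 100, φ(126) = 36, φ(127) = 126, φ(128) = 64, φ(129) = 84, φ(130) = 48, φ(131) = 130, φ(132) = 40, φ(133) = 108, φ(134) = 66, φ(135) = 72, φ(136) = 64, φ(137) = 136, φ(138) = 44, φ(139) = 138, φ(140) = 48, φ(141) = 92, φ(142) = 70, φ(143) = 120, φ(144) = 48, φ(145) = 112, φ(146) = 72, φ(147) = 84, φ(148) = 72, φ(149) = 148, φ(150) = 40, φ(151) = 150, φ(152) = 72, φ(153) = 96, φ(154) = 60, φ(155) = 120, φ(156) = 48, φ(157) = 156, φ(158) = 78, φ(159) = 104, φ(160) = 64, φ(161) = 132, φ(162) = 54, φ(163) = 162, φ(164) = 80, φ(165) = 80, φ(166) = 82, φ(167) = 166, φ(168) = 48, φ(169) = 156, φ(170) = 64, φ(171) = 108, φ(172) = 84, φ(173) = 172, φ(174) = 56, φ(175) = 120, φ(176) = 80, φ(177) = 116, φ(178) = 88, φ(179) = 178, φ(180) = 48, φ(181) = 180, φ(182) = 72, φ(183) = 120, φ(184) = 88, φ(185) = 144, φ(186) = 60, φ(187) = 160, φ(188) = 92, φ(189) = 108, φ(190) = 72, φ(191) = 190, φ(192) = 64, φ(193) = 192. Summing all 193 values: 11422. (Average order: Σ_{n ≤ x} φ(n) ~ (3/π²) x². For x = 193, (3/π²)·193² ≈ 11322.34.)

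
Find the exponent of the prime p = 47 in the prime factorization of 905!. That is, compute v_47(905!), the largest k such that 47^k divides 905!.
v_47(905!) = 19

Legendre's formula: v_p(n!) = Σ_{k ≥ 1} ⌊n / p^k⌋. For p = 47, n = 905, the terms are:
  ⌊905/47^1⌋ = ⌊905/47⌋ = 19
(the next term ⌊905/47^2⌋ = 0, terminating the sum). Summing: v_47(905!) = 19 = 19.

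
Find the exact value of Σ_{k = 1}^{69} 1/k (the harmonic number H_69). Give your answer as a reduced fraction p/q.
H_69 = 42409610330030873613929048033/8801320137209899102584580800

Direct summation: H_69 = 1 + 1/2 + ... + 1/69. The least common denominator is lcm(1, ..., 69) = 79211881234889091923261227200; over this denominator the numerator is 79211881234889091923261227200 + 39605940617444545961630613600 + 26403960411629697307753742400 + 19802970308722272980815306800 + 15842376246977818384652245440 + 13201980205814848653876871200 + 11315983033555584560465889600 + 9901485154361136490407653400 + 8801320137209899102584580800 + 7921188123488909192326122720 + 7201080112262644720296475200 + 6600990102907424326938435600 + 6093221633453007071020094400 + 5657991516777792280232944800 + 5280792082325939461550748480 + 4950742577180568245203826700 + 4659522425581711289603601600 + 4400660068604949551292290400 + 4169046380783636417013748800 + 3960594061744454596163061360 + 3771994344518528186821963200 + 3600540056131322360148237600 + 3443994836299525735793966400 + 3300495051453712163469217800 + 3168475249395563676930449088 + 3046610816726503535510047200 + 2933773379069966367528193600 + 2828995758388896140116472400 + 2731444180513416962871076800 + 2640396041162969730775374240 + 2555221975319002965266491200 + 2475371288590284122601913350 + 2400360037420881573432158400 + 2329761212790855644801800800 + 2263196606711116912093177920 + 2200330034302474775646145200 + 2140861654997002484412465600 + 2084523190391818208506874400 + 2031073877817669023673364800 + 1980297030872227298081530680 + 1931997103289977851786859200 + 1885997172259264093410981600 + 1842136772904397486587470400 + 1800270028065661180074118800 + 1760264027441979820516916160 + 1721997418149762867896983200 + 1685359175210406211133217600 + 1650247525726856081734608900 + 1616569004793654937209412800 + 1584237624697781838465224544 + 1553174141860570429867867200 + 1523305408363251767755023600 + 1494563796884699847608702400 + 1466886689534983183764096800 + 1440216022452528944059295040 + 1414497879194448070058236200 + 1389682126927878805671249600 + 1365722090256708481435538400 + 1342574258218459185140020800 + 1320198020581484865387687120 + 1298555430080149047922315200 + 1277610987659501482633245600 + 1257331448172842728940654400 + 1237685644295142061300956675 + 1218644326690601414204018880 + 1200180018710440786716079200 + 1182266884102822267511361600 + 1164880606395427822400900400 + 1147998278766508578597988800 = 381686492970277862525361432297, so H_69 = 381686492970277862525361432297/79211881234889091923261227200; reducing by gcd(381686492970277862525361432297, 79211881234889091923261227200) = 9 gives 42409610330030873613929048033/8801320137209899102584580800 ≈ 4.81855. (The PNT-adjacent estimate ln(69) + γ ≈ 4.81132 matches within O(1/n).)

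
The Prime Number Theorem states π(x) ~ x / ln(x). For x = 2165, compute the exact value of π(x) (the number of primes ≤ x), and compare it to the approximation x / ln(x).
π(2165) = 326;  x/ln(x) ≈ 281.89;  relative error ≈ 13.53%.

Directly count primes up to 2165: π(2165) = 326. The PNT approximation gives 2165/ln(2165) ≈ 2165/7.68018 ≈ 281.89. Relative error (π(x) − x/ln(x)) / π(x) ≈ 13.53%; the approximation is known to undercount slightly (Li(x) is a better estimate).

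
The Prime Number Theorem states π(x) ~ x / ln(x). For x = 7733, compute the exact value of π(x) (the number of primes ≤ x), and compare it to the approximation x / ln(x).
π(7733) = 981;  x/ln(x) ≈ 863.71;  relative error ≈ 11.96%.

Directly count primes up to 7733: π(7733) = 981. The PNT approximation gives 7733/ln(7733) ≈ 7733/8.95325 ≈ 863.71. Relative error (π(x) − x/ln(x)) / π(x) ≈ 11.96%; the approximation is known to undercount slightly (Li(x) is a better estimate).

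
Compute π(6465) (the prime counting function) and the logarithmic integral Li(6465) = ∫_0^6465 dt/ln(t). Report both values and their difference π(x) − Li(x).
π(6465) = 838;  Li(6465) ≈ 853.63;  π(x) − Li(x) ≈ -15.63.

Direct count of primes ≤ 6465 gives π(6465) = 838. Numerical evaluation of the logarithmic integral gives Li(6465) ≈ 853.63. The difference π(x) − Li(x) ≈ -15.63 is typically negative for small/moderate x (Li(x) overestimates), though Littlewood's theorem shows this sign changes infinitely often.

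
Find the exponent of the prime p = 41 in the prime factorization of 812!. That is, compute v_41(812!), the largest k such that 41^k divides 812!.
v_41(812!) = 19

Legendre's formula: v_p(n!) = Σ_{k ≥ 1} ⌊n / p^k⌋. For p = 41, n = 812, the terms are:
  ⌊812/41^1⌋ = ⌊812/41⌋ = 19
(the next term ⌊812/41^2⌋ = 0, terminating the sum). Summing: v_41(812!) = 19 = 19.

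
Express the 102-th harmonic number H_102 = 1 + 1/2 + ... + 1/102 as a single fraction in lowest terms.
H_102 = 1466680552926312970266451896162877432149019/281670315928038407744716588098661706369472

Direct summation: H_102 = 1 + 1/2 + ... + 1/102. The least common denominator is lcm(1, ..., 102) = 7041757898200960193617914702466542659236800; over this denominator the numerator is 7041757898200960193617914702466542659236800 + 3520878949100480096808957351233271329618400 + 2347252632733653397872638234155514219745600 + 1760439474550240048404478675616635664809200 + 1408351579640192038723582940493308531847360 + 1173626316366826698936319117077757109872800 + 1005965414028708599088273528923791808462400 + 880219737275120024202239337808317832404600 + 782417544244551132624212744718504739915200 + 704175789820096019361791470246654265923680 + 640159808927360017601628609315140241748800 + 586813158183413349468159558538878554936400 + 541673684476996937970608823266657127633600 + 502982707014354299544136764461895904231200 + 469450526546730679574527646831102843949120 + 440109868637560012101119668904158916202300 + 414221052835350599624583217792149568190400 + 391208772122275566312106372359252369957600 + 370618836747418957558837615919291718907200 + 352087894910048009680895735123327132961840 + 335321804676236199696091176307930602820800 + 320079904463680008800814304657570120874400 + 306163386878302617113822378368110550401600 + 293406579091706674734079779269439277468200 + 281670315928038407744716588098661706369472 + 270836842238498468985304411633328563816800 + 260805848081517044208070914906168246638400 + 251491353507177149772068382230947952115600 + 242819237868998627366134989740225608939200 + 234725263273365339787263823415551421974560 + 227153480587127748181223054918275569652800 + 220054934318780006050559834452079458101150 + 213386602975786672533876203105046747249600 + 207110526417675299812291608896074784095200 + 201193082805741719817654705784758361692480 + 195604386061137783156053186179626184978800 + 190317781032458383611294991958555207006400 + 185309418373709478779418807959645859453600 + 180557894825665645990202941088885709211200 + 176043947455024004840447867561663566480920 + 171750192639047809600436943962598601444800 + 167660902338118099848045588153965301410400 + 163761811586068841712044527964338201377600 + 160039952231840004400407152328785060437200 + 156483508848910226524842548943700947983040 + 153081693439151308556911189184055275200800 + 149824636131935323268466270265245588494400 + 146703289545853337367039889634719638734100 + 143709344861244085584039075560541686923200 + 140835157964019203872358294049330853184736 + 138073684278450199874861072597383189396800 + 135418421119249234492652205816664281908400 + 132863356569829437615432352876727219985600 + 130402924040758522104035457453084123319200 + 128031961785472003520325721863028048349760 + 125745676753588574886034191115473976057800 + 123539612249139652519612538639763906302400 + 121409618934499313683067494870112804469600 + 119351828783067121925727367838415977275200 + 117362631636682669893631911707775710987280 + 115438654068868199895375650860107256708800 + 113576740293563874090611527459137784826400 + 111773934892078733232030392102643534273600 + 110027467159390003025279917226039729050575 + 108334736895399387594121764653331425526720 + 106693301487893336266938101552523373624800 + 105100864152253137218177831380097651630400 + 103555263208837649906145804448037392047600 + 102054462292767539037940792789370183467200 + 100596541402870859908827352892379180846240 + 99179688707055777374900207076993558580800 + 97802193030568891578026593089813092489400 + 96462436961656988953670064417349899441600 + 95158890516229191805647495979277603503200 + 93890105309346135914905529366220568789824 + 92654709186854739389709403979822929726800 + 91451401275337145371661229902162891678400 + 90278947412832822995101470544442854605600 + 89136175926594432830606515221095476699200 + 88021973727512002420223933780831783240460 + 86935282693839014736023638302056082212800 + 85875096319523904800218471981299300722400 + 84840456604830845706239936174295694689600 + 83830451169059049924022794076982650705200 + 82844210567070119924916643558429913638080 + 81880905793034420856022263982169100688800 + 80939745956332875788711663246741869646400 + 80019976115920002200203576164392530218600 + 79120875260684945995706906769286996171200 + 78241754424455113262421274471850473991520 + 77381954925285276852944117609522446804800 + 76540846719575654278455594592027637600400 + 75717826862375916060407684972758523217600 + 74912318065967661634233135132622794247200 + 74123767349483791511767523183858343781440 + 73351644772926668683519944817359819367050 + 72595442249494434985751697963572604734400 + 71854672430622042792019537780270843461600 + 71128867658595557511292067701682249083200 + 70417578982009601936179147024665426592368 + 69720375229712477164533808935312303556800 + 69036842139225099937430536298691594698400 = 36667013823157824256661297404071935803725475, so H_102 = 36667013823157824256661297404071935803725475/7041757898200960193617914702466542659236800; reducing by gcd(36667013823157824256661297404071935803725475, 7041757898200960193617914702466542659236800) = 25 gives 1466680552926312970266451896162877432149019/281670315928038407744716588098661706369472 ≈ 5.20708. (The PNT-adjacent estimate ln(102) + γ ≈ 5.20219 matches within O(1/n).)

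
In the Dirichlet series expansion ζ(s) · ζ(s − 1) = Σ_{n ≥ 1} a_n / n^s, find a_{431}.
σ(431) = 432

In the product (Σ m^0/m^s)(Σ k / k^s) = Σ (Σ_{d | n} d) / n^s, the coefficient of 1/n^s is σ(n) = Σ_{d | n} d. For n = 431, divisors are [1, 431]; summing: σ(431) = 432.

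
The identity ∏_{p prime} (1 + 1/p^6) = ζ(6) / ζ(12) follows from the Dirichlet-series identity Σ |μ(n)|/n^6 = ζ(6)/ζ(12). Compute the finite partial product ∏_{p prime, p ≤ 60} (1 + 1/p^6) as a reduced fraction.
∏ = 15208164362828403658148964619279112555962623197017564159533315284245673252712693579875969187856000000/14952583309331613601270624305866697838298339465266429234833578634476621111163572328947624655858571977

The primes p ≤ 60 are [2, 3, 5, 7, 11, 13, 17, 19, 23, 29, 31, 37, 41, 43, 47, 53, 59]. For each, (1 + 1/p^6) = (p^6 + 1)/p^6. Multiplying these fractions over p ∈ [2, 3, 5, 7, 11, 13, 17, 19, 23, 29, 31, 37, 41, 43, 47, 53, 59] gives 15208164362828403658148964619279112555962623197017564159533315284245673252712693579875969187856000000/14952583309331613601270624305866697838298339465266429234833578634476621111163572328947624655858571977. (In the limit P → ∞ this tends to ζ(6)/ζ(12).)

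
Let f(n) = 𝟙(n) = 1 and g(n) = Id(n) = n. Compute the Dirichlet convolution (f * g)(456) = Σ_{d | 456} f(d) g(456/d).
(𝟙 * Id)(456) = 1200

Divisors of 456: [1, 2, 3, 4, 6, 8, 12, 19, 24, 38, 57, 76, 114, 152, 228, 456]. For each d | 456:
  d = 1: 𝟙(1) · Id(456/1) = 1 · 456 = 456
  d = 2: 𝟙(2) · Id(456/2) = 1 · 228 = 228
  d = 3: 𝟙(3) · Id(456/3) = 1 · 152 = 152
  d = 4: 𝟙(4) · Id(456/4) = 1 · 114 = 114
  d = 6: 𝟙(6) · Id(456/6) = 1 · 76 = 76
  d = 8: 𝟙(8) · Id(456/8) = 1 · 57 = 57
  d = 12: 𝟙(12) · Id(456/12) = 1 · 38 = 38
  d = 19: 𝟙(19) · Id(456/19) = 1 · 24 = 24
  d = 24: 𝟙(24) · Id(456/24) = 1 · 19 = 19
  d = 38: 𝟙(38) · Id(456/38) = 1 · 12 = 12
  d = 57: 𝟙(57) · Id(456/57) = 1 · 8 = 8
  d = 76: 𝟙(76) · Id(456/76) = 1 · 6 = 6
  d = 114: 𝟙(114) · Id(456/114) = 1 · 4 = 4
  d = 152: 𝟙(152) · Id(456/152) = 1 · 3 = 3
  d = 228: 𝟙(228) · Id(456/228) = 1 · 2 = 2
  d = 456: 𝟙(456) · Id(456/456) = 1 · 1 = 1
Summing: (𝟙 * Id)(456) = 456 + 228 + 152 + 114 + 76 + 57 + 38 + 24 + 19 + 12 + 8 + 6 + 4 + 3 + 2 + 1 = 1200.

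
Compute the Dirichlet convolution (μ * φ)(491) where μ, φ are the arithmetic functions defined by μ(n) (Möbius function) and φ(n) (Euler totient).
(μ * φ)(491) = 489

Divisors of 491: [1, 491]. For each d | 491:
  d = 1: μ(1) · φ(491/1) = 1 · 490 = 490
  d = 491: μ(491) · φ(491/491) = -1 · 1 = -1
Summing: (μ * φ)(491) = 490 + -1 = 489.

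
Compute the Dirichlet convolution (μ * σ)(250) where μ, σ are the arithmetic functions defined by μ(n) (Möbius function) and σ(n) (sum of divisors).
(μ * σ)(250) = 250

Divisors of 250: [1, 2, 5, 10, 25, 50, 125, 250]. For each d | 250:
  d = 1: μ(1) · σ(250/1) = 1 · 468 = 468
  d = 2: μ(2) · σ(250/2) = -1 · 156 = -156
  d = 5: μ(5) · σ(250/5) = -1 · 93 = -93
  d = 10: μ(10) · σ(250/10) = 1 · 31 = 31
  d = 25: μ(25) · σ(250/25) = 0 · 18 = 0
  d = 50: μ(50) · σ(250/50) = 0 · 6 = 0
  d = 125: μ(125) · σ(250/125) = 0 · 3 = 0
  d = 250: μ(250) · σ(250/250) = 0 · 1 = 0
Summing: (μ * σ)(250) = 468 + -156 + -93 + 31 + 0 + 0 + 0 + 0 = 250.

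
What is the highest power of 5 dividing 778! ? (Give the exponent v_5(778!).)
v_5(778!) = 193

Legendre's formula: v_p(n!) = Σ_{k ≥ 1} ⌊n / p^k⌋. For p = 5, n = 778, the terms are:
  ⌊778/5^1⌋ = ⌊778/5⌋ = 155
  ⌊778/5^2⌋ = ⌊778/25⌋ = 31
  ⌊778/5^3⌋ = ⌊778/125⌋ = 6
  ⌊778/5^4⌋ = ⌊778/625⌋ = 1
(the next term ⌊778/5^5⌋ = 0, terminating the sum). Summing: v_5(778!) = 155 + 31 + 6 + 1 = 193.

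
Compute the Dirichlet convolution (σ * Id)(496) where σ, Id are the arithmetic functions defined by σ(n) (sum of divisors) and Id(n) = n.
(σ * Id)(496) = 8127

Divisors of 496: [1, 2, 4, 8, 16, 31, 62, 124, 248, 496]. For each d | 496:
  d = 1: σ(1) · Id(496/1) = 1 · 496 = 496
  d = 2: σ(2) · Id(496/2) = 3 · 248 = 744
  d = 4: σ(4) · Id(496/4) = 7 · 124 = 868
  d = 8: σ(8) · Id(496/8) = 15 · 62 = 930
  d = 16: σ(16) · Id(496/16) = 31 · 31 = 961
  d = 31: σ(31) · Id(496/31) = 32 · 16 = 512
  d = 62: σ(62) · Id(496/62) = 96 · 8 = 768
  d = 124: σ(124) · Id(496/124) = 224 · 4 = 896
  d = 248: σ(248) · Id(496/248) = 480 · 2 = 960
  d = 496: σ(496) · Id(496/496) = 992 · 1 = 992
Summing: (σ * Id)(496) = 496 + 744 + 868 + 930 + 961 + 512 + 768 + 896 + 960 + 992 = 8127.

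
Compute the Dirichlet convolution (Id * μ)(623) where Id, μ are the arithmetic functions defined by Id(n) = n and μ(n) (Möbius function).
(Id * μ)(623) = 528

Divisors of 623: [1, 7, 89, 623]. For each d | 623:
  d = 1: Id(1) · μ(623/1) = 1 · 1 = 1
  d = 7: Id(7) · μ(623/7) = 7 · -1 = -7
  d = 89: Id(89) · μ(623/89) = 89 · -1 = -89
  d = 623: Id(623) · μ(623/623) = 623 · 1 = 623
Summing: (Id * μ)(623) = 1 + -7 + -89 + 623 = 528.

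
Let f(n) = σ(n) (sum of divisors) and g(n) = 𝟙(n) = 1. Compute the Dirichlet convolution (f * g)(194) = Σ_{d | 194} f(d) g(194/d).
(σ * 𝟙)(194) = 396

Divisors of 194: [1, 2, 97, 194]. For each d | 194:
  d = 1: σ(1) · 𝟙(194/1) = 1 · 1 = 1
  d = 2: σ(2) · 𝟙(194/2) = 3 · 1 = 3
  d = 97: σ(97) · 𝟙(194/97) = 98 · 1 = 98
  d = 194: σ(194) · 𝟙(194/194) = 294 · 1 = 294
Summing: (σ * 𝟙)(194) = 1 + 3 + 98 + 294 = 396.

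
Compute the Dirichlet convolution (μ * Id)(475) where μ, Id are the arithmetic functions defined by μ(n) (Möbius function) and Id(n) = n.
(μ * Id)(475) = 360

Divisors of 475: [1, 5, 19, 25, 95, 475]. For each d | 475:
  d = 1: μ(1) · Id(475/1) = 1 · 475 = 475
  d = 5: μ(5) · Id(475/5) = -1 · 95 = -95
  d = 19: μ(19) · Id(475/19) = -1 · 25 = -25
  d = 25: μ(25) · Id(475/25) = 0 · 19 = 0
  d = 95: μ(95) · Id(475/95) = 1 · 5 = 5
  d = 475: μ(475) · Id(475/475) = 0 · 1 = 0
Summing: (μ * Id)(475) = 475 + -95 + -25 + 0 + 5 + 0 = 360.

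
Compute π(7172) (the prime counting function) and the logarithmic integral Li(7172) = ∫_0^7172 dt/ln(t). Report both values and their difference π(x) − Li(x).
π(7172) = 916;  Li(7172) ≈ 933.73;  π(x) − Li(x) ≈ -17.73.

Direct count of primes ≤ 7172 gives π(7172) = 916. Numerical evaluation of the logarithmic integral gives Li(7172) ≈ 933.73. The difference π(x) − Li(x) ≈ -17.73 is typically negative for small/moderate x (Li(x) overestimates), though Littlewood's theorem shows this sign changes infinitely often.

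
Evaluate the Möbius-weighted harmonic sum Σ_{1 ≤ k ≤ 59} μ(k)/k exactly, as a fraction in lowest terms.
Σ μ(k)/k = 15620172904808488514/961380175077106319535

Values of μ(k) for 1 ≤ k ≤ 59: μ(1) = 1, μ(2) = -1, μ(3) = -1, μ(5) = -1, μ(6) = 1, μ(7) = -1, μ(10) = 1, μ(11) = -1, μ(13) = -1, μ(14) = 1, μ(15) = 1, μ(17) = -1, μ(19) = -1, μ(21) = 1, μ(22) = 1, μ(23) = -1, μ(26) = 1, μ(29) = -1, μ(30) = -1, μ(31) = -1, μ(33) = 1, μ(34) = 1, μ(35) = 1, μ(37) = -1, μ(38) = 1, μ(39) = 1, μ(41) = -1, μ(42) = -1, μ(43) = -1, μ(46) = 1, μ(47) = -1, μ(51) = 1, μ(53) = -1, μ(55) = 1, μ(57) = 1, μ(58) = 1, μ(59) = -1, with μ = 0 on non-squarefree integers. Summing μ(k)/k for k where μ(k) ≠ 0 gives 15620172904808488514/961380175077106319535 ≈ 0.0162. (PNT ⟺ this sum → 0 as n → ∞.)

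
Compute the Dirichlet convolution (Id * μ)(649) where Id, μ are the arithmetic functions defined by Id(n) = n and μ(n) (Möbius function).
(Id * μ)(649) = 580

Divisors of 649: [1, 11, 59, 649]. For each d | 649:
  d = 1: Id(1) · μ(649/1) = 1 · 1 = 1
  d = 11: Id(11) · μ(649/11) = 11 · -1 = -11
  d = 59: Id(59) · μ(649/59) = 59 · -1 = -59
  d = 649: Id(649) · μ(649/649) = 649 · 1 = 649
Summing: (Id * μ)(649) = 1 + -11 + -59 + 649 = 580.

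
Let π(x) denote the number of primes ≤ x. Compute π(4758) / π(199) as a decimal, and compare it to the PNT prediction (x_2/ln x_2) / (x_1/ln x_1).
π(4758)/π(199) = 640/46 ≈ 13.9130;  PNT prediction ≈ 14.9465.

π(199) = 46 and π(4758) = 640, so π(4758)/π(199) ≈ 13.9130. The PNT-predicted ratio is (4758/ln(4758)) / (199/ln(199)) ≈ 14.9465. The two agree to within a few percent, as expected.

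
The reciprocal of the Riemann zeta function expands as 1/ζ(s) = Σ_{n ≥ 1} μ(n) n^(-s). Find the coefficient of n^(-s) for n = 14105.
μ(14105) = 1

Factor n = 14105 = 5 · 7 · 13 · 31. μ(n) = 0 if any exponent ≥ 2 (not squarefree); otherwise μ(n) = (−1)^{ω(n)} where ω(n) is the number of distinct prime factors. Applying: μ(14105) = 1.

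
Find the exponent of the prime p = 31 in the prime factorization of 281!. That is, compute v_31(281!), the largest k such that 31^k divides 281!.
v_31(281!) = 9

Legendre's formula: v_p(n!) = Σ_{k ≥ 1} ⌊n / p^k⌋. For p = 31, n = 281, the terms are:
  ⌊281/31^1⌋ = ⌊281/31⌋ = 9
(the next term ⌊281/31^2⌋ = 0, terminating the sum). Summing: v_31(281!) = 9 = 9.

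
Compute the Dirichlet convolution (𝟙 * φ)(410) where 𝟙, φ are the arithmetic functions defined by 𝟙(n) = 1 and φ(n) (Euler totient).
(𝟙 * φ)(410) = 410

Divisors of 410: [1, 2, 5, 10, 41, 82, 205, 410]. For each d | 410:
  d = 1: 𝟙(1) · φ(410/1) = 1 · 160 = 160
  d = 2: 𝟙(2) · φ(410/2) = 1 · 160 = 160
  d = 5: 𝟙(5) · φ(410/5) = 1 · 40 = 40
  d = 10: 𝟙(10) · φ(410/10) = 1 · 40 = 40
  d = 41: 𝟙(41) · φ(410/41) = 1 · 4 = 4
  d = 82: 𝟙(82) · φ(410/82) = 1 · 4 = 4
  d = 205: 𝟙(205) · φ(410/205) = 1 · 1 = 1
  d = 410: 𝟙(410) · φ(410/410) = 1 · 1 = 1
Summing: (𝟙 * φ)(410) = 160 + 160 + 40 + 40 + 4 + 4 + 1 + 1 = 410.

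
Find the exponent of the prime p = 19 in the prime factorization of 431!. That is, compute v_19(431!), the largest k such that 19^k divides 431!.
v_19(431!) = 23

Legendre's formula: v_p(n!) = Σ_{k ≥ 1} ⌊n / p^k⌋. For p = 19, n = 431, the terms are:
  ⌊431/19^1⌋ = ⌊431/19⌋ = 22
  ⌊431/19^2⌋ = ⌊431/361⌋ = 1
(the next term ⌊431/19^3⌋ = 0, terminating the sum). Summing: v_19(431!) = 22 + 1 = 23.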